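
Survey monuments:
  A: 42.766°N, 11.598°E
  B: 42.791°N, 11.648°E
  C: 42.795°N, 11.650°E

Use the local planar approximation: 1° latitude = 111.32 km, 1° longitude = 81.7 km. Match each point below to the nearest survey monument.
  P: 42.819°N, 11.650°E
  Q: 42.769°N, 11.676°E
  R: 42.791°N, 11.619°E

P→C; Q→B; R→B

P at 42.819°N, 11.650°E:
  A: √((-0.053·111.32)² + (-0.052·81.7)²) = √(34.80953 + 18.04890) = 7.270 km
  B: √((-0.028·111.32)² + (-0.002·81.7)²) = √(9.71544 + 0.02670) = 3.121 km
  C: √((-0.024·111.32)² + (0.000·81.7)²) = √(7.13787 + 0.00000) = 2.672 km
  → nearest: C (2.672 km)
Q at 42.769°N, 11.676°E:
  A: √((-0.003·111.32)² + (-0.078·81.7)²) = √(0.11153 + 40.61003) = 6.381 km
  B: √((0.022·111.32)² + (-0.028·81.7)²) = √(5.99780 + 5.23311) = 3.351 km
  C: √((0.026·111.32)² + (-0.026·81.7)²) = √(8.37709 + 4.51223) = 3.590 km
  → nearest: B (3.351 km)
R at 42.791°N, 11.619°E:
  A: √((-0.025·111.32)² + (-0.021·81.7)²) = √(7.74509 + 2.94363) = 3.269 km
  B: √((0.000·111.32)² + (0.029·81.7)²) = √(0.00000 + 5.61358) = 2.369 km
  C: √((0.004·111.32)² + (0.031·81.7)²) = √(0.19827 + 6.41457) = 2.572 km
  → nearest: B (2.369 km)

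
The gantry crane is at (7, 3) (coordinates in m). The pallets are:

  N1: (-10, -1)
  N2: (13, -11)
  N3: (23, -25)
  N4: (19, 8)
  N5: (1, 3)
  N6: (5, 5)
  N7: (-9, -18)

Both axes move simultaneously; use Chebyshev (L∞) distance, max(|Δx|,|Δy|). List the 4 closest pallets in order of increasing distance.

Distances from (7, 3):
N1: 17 m
N2: 14 m
N3: 28 m
N4: 12 m
N5: 6 m
N6: 2 m
N7: 21 m
Sorted: N6 (2 m) < N5 (6 m) < N4 (12 m) < N2 (14 m) < N1 (17 m) < N7 (21 m) < …

N6, N5, N4, N2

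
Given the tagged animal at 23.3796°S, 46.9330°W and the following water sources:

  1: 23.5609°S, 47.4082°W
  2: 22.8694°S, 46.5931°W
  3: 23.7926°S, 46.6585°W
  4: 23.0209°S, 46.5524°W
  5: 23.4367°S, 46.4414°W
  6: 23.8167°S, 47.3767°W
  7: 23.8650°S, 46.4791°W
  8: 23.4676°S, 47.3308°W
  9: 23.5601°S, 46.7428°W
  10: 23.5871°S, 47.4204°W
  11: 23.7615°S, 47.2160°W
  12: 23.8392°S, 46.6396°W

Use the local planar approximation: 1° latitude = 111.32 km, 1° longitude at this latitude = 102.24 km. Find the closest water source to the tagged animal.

Distances from 23.3796°S, 46.9330°W:
1: √((-0.1813·111.32)² + (-0.4752·102.24)²) = √(407.325879 + 2360.448587) = 52.6096 km
2: √((0.5102·111.32)² + (0.3399·102.24)²) = √(3225.724731 + 1207.658134) = 66.5837 km
3: √((-0.4130·111.32)² + (0.2745·102.24)²) = √(2113.715337 + 787.637489) = 53.8642 km
4: √((0.3587·111.32)² + (0.3806·102.24)²) = √(1594.443552 + 1514.186081) = 55.7551 km
5: √((-0.0571·111.32)² + (0.4916·102.24)²) = √(40.403465 + 2526.186617) = 50.6615 km
6: √((-0.4371·111.32)² + (-0.4437·102.24)²) = √(2367.598239 + 2057.882334) = 66.5243 km
7: √((-0.4854·111.32)² + (0.4539·102.24)²) = √(2919.751830 + 2153.585146) = 71.2274 km
8: √((-0.0880·111.32)² + (-0.3978·102.24)²) = √(95.964751 + 1654.136098) = 41.8342 km
9: √((-0.1805·111.32)² + (0.1902·102.24)²) = √(403.739097 + 378.148783) = 27.9623 km
10: √((-0.2075·111.32)² + (-0.4874·102.24)²) = √(533.559181 + 2483.205899) = 54.9251 km
11: √((-0.3819·111.32)² + (-0.2830·102.24)²) = √(1807.364352 + 837.171727) = 51.4251 km
12: √((-0.4596·111.32)² + (0.2934·102.24)²) = √(2617.619006 + 899.832968) = 59.3081 km
Minimum: 9 at 27.9623 km.

9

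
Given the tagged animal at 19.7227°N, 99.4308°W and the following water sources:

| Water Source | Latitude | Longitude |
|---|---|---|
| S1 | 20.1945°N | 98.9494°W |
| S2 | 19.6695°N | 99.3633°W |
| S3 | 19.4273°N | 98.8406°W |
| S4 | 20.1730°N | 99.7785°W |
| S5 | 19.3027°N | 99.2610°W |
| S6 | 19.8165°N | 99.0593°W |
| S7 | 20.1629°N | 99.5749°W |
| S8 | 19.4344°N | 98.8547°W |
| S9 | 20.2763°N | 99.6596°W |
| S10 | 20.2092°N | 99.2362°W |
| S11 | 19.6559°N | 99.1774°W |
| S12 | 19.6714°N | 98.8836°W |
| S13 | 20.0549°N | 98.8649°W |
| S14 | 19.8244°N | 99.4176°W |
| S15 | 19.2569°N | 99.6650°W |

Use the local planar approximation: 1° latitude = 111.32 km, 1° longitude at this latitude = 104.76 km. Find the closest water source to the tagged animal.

Distances from 19.7227°N, 99.4308°W:
S1: 72.8132 km
S2: 9.2237 km
S3: 70.0301 km
S4: 61.9640 km
S5: 50.0240 km
S6: 40.2948 km
S7: 51.2756 km
S8: 68.3549 km
S9: 66.1239 km
S10: 57.8671 km
S11: 27.5680 km
S12: 57.6084 km
S13: 69.8721 km
S14: 11.4054 km
S15: 57.3644 km
Minimum: S2 at 9.2237 km.

S2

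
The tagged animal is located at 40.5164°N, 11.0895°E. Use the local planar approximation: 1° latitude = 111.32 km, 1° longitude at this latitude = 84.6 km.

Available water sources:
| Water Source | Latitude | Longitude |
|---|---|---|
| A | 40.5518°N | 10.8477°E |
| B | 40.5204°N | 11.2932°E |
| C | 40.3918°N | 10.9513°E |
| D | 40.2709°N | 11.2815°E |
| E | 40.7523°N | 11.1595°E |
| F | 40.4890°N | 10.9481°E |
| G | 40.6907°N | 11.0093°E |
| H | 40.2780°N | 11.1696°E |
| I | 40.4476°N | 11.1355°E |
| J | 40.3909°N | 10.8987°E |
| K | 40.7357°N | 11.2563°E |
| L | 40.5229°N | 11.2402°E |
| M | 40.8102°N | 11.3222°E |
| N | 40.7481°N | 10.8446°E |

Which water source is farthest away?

Distances from 40.5164°N, 11.0895°E:
A: √((0.0354·111.32)² + (-0.2418·84.6)²) = √(15.529337 + 418.459391) = 20.8324 km
B: √((0.0040·111.32)² + (0.2037·84.6)²) = √(0.198274 + 296.976978) = 17.2388 km
C: √((-0.1246·111.32)² + (-0.1382·84.6)²) = √(192.389994 + 136.696317) = 18.1407 km
D: √((-0.2455·111.32)² + (0.1920·84.6)²) = √(746.877520 + 263.841546) = 31.7918 km
E: √((0.2359·111.32)² + (0.0700·84.6)²) = √(689.607978 + 35.070084) = 26.9198 km
F: √((-0.0274·111.32)² + (-0.1414·84.6)²) = √(9.303525 + 143.099971) = 12.3452 km
G: √((0.1743·111.32)² + (-0.0802·84.6)²) = √(376.479358 + 46.035139) = 20.5552 km
H: √((-0.2384·111.32)² + (0.0801·84.6)²) = √(704.301961 + 45.920410) = 27.3902 km
I: √((-0.0688·111.32)² + (0.0460·84.6)²) = √(58.657463 + 15.144551) = 8.5908 km
J: √((-0.1255·111.32)² + (-0.1908·84.6)²) = √(195.179341 + 260.553833) = 21.3479 km
K: √((0.2193·111.32)² + (0.1668·84.6)²) = √(595.968984 + 199.128223) = 28.1975 km
L: √((0.0065·111.32)² + (0.1507·84.6)²) = √(0.523568 + 162.542611) = 12.7697 km
M: √((0.2938·111.32)² + (0.2327·84.6)²) = √(1069.670400 + 387.555132) = 38.1736 km
N: √((0.2317·111.32)² + (-0.2449·84.6)²) = √(665.270802 + 429.257900) = 33.0837 km
Maximum: M at 38.1736 km.

M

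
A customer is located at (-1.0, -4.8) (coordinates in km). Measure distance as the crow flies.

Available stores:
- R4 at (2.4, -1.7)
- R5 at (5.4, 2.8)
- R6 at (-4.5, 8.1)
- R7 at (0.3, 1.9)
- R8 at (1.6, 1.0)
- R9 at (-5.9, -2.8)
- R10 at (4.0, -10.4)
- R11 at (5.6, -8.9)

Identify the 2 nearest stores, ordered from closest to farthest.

R4, R9

Distances from (-1.0, -4.8):
R4: √((3.4)² + (3.1)²) = √(11.560 + 9.610) = 4.6 km
R5: √((6.4)² + (7.6)²) = √(40.960 + 57.760) = 9.9 km
R6: √((-3.5)² + (12.9)²) = √(12.250 + 166.410) = 13.4 km
R7: √((1.3)² + (6.7)²) = √(1.690 + 44.890) = 6.8 km
R8: √((2.6)² + (5.8)²) = √(6.760 + 33.640) = 6.4 km
R9: √((-4.9)² + (2.0)²) = √(24.010 + 4.000) = 5.3 km
R10: √((5.0)² + (-5.6)²) = √(25.000 + 31.360) = 7.5 km
R11: √((6.6)² + (-4.1)²) = √(43.560 + 16.810) = 7.8 km
Sorted: R4 (4.6 km) < R9 (5.3 km) < R8 (6.4 km) < R7 (6.8 km) < …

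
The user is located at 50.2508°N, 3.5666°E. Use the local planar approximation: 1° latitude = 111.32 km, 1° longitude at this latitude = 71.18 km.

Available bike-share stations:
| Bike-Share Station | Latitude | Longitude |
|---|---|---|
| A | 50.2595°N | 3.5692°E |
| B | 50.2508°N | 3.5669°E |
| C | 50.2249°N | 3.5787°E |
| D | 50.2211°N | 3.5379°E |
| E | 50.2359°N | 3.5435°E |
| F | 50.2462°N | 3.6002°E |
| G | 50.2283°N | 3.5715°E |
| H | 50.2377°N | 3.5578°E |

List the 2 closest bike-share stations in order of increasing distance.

B, A

Distances from 50.2508°N, 3.5666°E:
A: √((0.0087·111.32)² + (0.0026·71.18)²) = √(0.937961 + 0.034250) = 0.9860 km
B: √((0.0000·111.32)² + (0.0003·71.18)²) = √(0.000000 + 0.000456) = 0.0214 km
C: √((-0.0259·111.32)² + (0.0121·71.18)²) = √(8.312773 + 0.741800) = 3.0091 km
D: √((-0.0297·111.32)² + (-0.0287·71.18)²) = √(10.930985 + 4.173301) = 3.8864 km
E: √((-0.0149·111.32)² + (-0.0231·71.18)²) = √(2.751180 + 2.703584) = 2.3355 km
F: √((-0.0046·111.32)² + (0.0336·71.18)²) = √(0.262218 + 5.719980) = 2.4459 km
G: √((-0.0225·111.32)² + (0.0049·71.18)²) = √(6.273522 + 0.121649) = 2.5289 km
H: √((-0.0131·111.32)² + (-0.0088·71.18)²) = √(2.126616 + 0.392357) = 1.5871 km
Sorted: B (0.0214 km) < A (0.9860 km) < H (1.5871 km) < E (2.3355 km) < …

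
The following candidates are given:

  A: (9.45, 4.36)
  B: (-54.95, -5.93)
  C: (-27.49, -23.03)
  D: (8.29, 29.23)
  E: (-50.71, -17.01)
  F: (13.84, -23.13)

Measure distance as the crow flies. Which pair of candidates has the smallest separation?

Pairwise distances:
B–E: 11.86
C–E: 23.99
A–D: 24.90
A–F: 27.84
B–C: 32.35
C–F: 41.33
A–C: 45.99
D–F: 52.65
C–D: 63.33
A–E: 63.84
E–F: 64.84
A–B: 65.22
B–F: 70.91
B–D: 72.36
D–E: 74.96
Closest pair: B–E at 11.86.

B and E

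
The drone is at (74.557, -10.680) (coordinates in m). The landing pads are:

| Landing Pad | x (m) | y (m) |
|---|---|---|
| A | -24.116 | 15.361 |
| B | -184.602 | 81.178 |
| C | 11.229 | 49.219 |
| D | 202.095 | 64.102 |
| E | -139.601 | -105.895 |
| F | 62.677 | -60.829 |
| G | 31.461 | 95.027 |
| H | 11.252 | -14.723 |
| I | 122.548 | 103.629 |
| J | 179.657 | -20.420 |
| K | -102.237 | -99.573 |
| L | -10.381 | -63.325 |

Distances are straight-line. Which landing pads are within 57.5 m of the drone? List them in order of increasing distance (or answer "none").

F

Distances from (74.557, -10.680):
A: √((-98.673)² + (26.041)²) = √(9736.36093 + 678.13368) = 102.051 m
B: √((-259.159)² + (91.858)²) = √(67163.38728 + 8437.89216) = 274.957 m
C: √((-63.328)² + (59.899)²) = √(4010.43558 + 3587.89020) = 87.168 m
D: √((127.538)² + (74.782)²) = √(16265.94144 + 5592.34752) = 147.845 m
E: √((-214.158)² + (-95.215)²) = √(45863.64896 + 9065.89623) = 234.371 m
F: √((-11.880)² + (-50.149)²) = √(141.13440 + 2514.92220) = 51.537 m
G: √((-43.096)² + (105.707)²) = √(1857.26522 + 11173.96985) = 114.154 m
H: √((-63.305)² + (-4.043)²) = √(4007.52302 + 16.34585) = 63.434 m
I: √((47.991)² + (114.309)²) = √(2303.13608 + 13066.54748) = 123.975 m
J: √((105.100)² + (-9.740)²) = √(11046.01000 + 94.86760) = 105.550 m
K: √((-176.794)² + (-88.893)²) = √(31256.11844 + 7901.96545) = 197.884 m
L: √((-84.938)² + (-52.645)²) = √(7214.46384 + 2771.49603) = 99.930 m
Threshold 57.5 m: F (51.537 m) is within range.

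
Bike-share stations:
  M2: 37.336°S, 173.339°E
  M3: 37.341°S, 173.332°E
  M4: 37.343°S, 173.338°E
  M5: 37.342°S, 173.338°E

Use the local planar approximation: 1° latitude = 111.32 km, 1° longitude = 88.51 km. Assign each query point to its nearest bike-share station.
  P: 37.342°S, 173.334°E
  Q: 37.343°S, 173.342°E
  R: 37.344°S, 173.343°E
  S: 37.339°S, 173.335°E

P→M3; Q→M4; R→M4; S→M3

P at 37.342°S, 173.334°E:
  M2: 0.801229 km
  M3: 0.209113 km
  M4: 0.371129 km
  M5: 0.354040 km
  → nearest: M3 (0.209113 km)
Q at 37.343°S, 173.342°E:
  M2: 0.823238 km
  M3: 0.912672 km
  M4: 0.354040 km
  M5: 0.371129 km
  → nearest: M4 (0.354040 km)
R at 37.344°S, 173.343°E:
  M2: 0.958354 km
  M3: 1.029294 km
  M4: 0.456336 km
  M5: 0.495398 km
  → nearest: M4 (0.456336 km)
S at 37.339°S, 173.335°E:
  M2: 0.486697 km
  M3: 0.346518 km
  M4: 0.518440 km
  M5: 0.426656 km
  → nearest: M3 (0.346518 km)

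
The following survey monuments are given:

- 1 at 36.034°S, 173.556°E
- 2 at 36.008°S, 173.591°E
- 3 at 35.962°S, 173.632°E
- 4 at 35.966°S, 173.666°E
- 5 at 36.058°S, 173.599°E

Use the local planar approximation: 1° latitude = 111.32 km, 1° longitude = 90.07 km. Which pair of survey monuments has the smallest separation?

3 and 4

Pairwise distances:
3–4: 3.095 km
1–2: 4.280 km
1–5: 4.705 km
2–5: 5.612 km
2–3: 6.313 km
2–4: 8.215 km
1–3: 10.540 km
3–5: 11.092 km
4–5: 11.887 km
1–4: 12.469 km
Closest pair: 3–4 at 3.095 km.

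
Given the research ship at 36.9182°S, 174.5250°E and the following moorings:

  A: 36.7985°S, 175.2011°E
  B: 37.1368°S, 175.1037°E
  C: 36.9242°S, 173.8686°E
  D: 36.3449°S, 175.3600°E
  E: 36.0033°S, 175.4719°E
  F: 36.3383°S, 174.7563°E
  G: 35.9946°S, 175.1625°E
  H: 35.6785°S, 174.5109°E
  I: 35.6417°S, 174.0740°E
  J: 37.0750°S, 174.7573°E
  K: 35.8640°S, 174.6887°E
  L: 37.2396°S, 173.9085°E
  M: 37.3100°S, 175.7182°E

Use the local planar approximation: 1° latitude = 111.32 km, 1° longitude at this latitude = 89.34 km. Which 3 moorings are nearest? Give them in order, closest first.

Distances from 36.9182°S, 174.5250°E:
A: 61.8551 km
B: 57.1417 km
C: 58.6466 km
D: 98.1731 km
E: 132.3980 km
F: 67.7812 km
G: 117.5361 km
H: 138.0092 km
I: 147.7020 km
J: 27.1181 km
K: 118.2613 km
L: 65.6786 km
M: 115.1779 km
Sorted: J (27.1181 km) < B (57.1417 km) < C (58.6466 km) < A (61.8551 km) < L (65.6786 km) < …

J, B, C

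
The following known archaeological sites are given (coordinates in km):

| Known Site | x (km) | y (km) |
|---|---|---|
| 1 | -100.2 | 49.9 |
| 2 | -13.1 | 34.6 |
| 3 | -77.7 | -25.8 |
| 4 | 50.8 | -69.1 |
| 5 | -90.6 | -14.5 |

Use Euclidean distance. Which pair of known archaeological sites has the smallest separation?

Pairwise distances:
1–2: √((87.1)² + (-15.3)²) = √(7586.4100 + 234.0900) = 88.43 km
1–3: √((22.5)² + (-75.7)²) = √(506.2500 + 5730.4900) = 78.97 km
1–4: √((151.0)² + (-119.0)²) = √(22801.0000 + 14161.0000) = 192.26 km
1–5: √((9.6)² + (-64.4)²) = √(92.1600 + 4147.3600) = 65.11 km
2–3: √((-64.6)² + (-60.4)²) = √(4173.1600 + 3648.1600) = 88.44 km
2–4: √((63.9)² + (-103.7)²) = √(4083.2100 + 10753.6900) = 121.81 km
2–5: √((-77.5)² + (-49.1)²) = √(6006.2500 + 2410.8100) = 91.74 km
3–4: √((128.5)² + (-43.3)²) = √(16512.2500 + 1874.8900) = 135.60 km
3–5: √((-12.9)² + (11.3)²) = √(166.4100 + 127.6900) = 17.15 km
4–5: √((-141.4)² + (54.6)²) = √(19993.9600 + 2981.1600) = 151.58 km
Closest pair: 3–5 at 17.15 km.

3 and 5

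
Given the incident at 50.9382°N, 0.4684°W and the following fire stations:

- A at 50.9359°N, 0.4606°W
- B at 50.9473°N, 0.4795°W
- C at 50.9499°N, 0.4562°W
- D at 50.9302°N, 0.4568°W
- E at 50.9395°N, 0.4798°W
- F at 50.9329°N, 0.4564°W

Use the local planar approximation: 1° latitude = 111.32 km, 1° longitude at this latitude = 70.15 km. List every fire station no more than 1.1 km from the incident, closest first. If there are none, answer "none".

A, E, F

Distances from 50.9382°N, 0.4684°W:
A: 0.6041 km
B: 1.2777 km
C: 1.5585 km
D: 1.2063 km
E: 0.8127 km
F: 1.0280 km
Threshold 1.1 km: A (0.6041 km), E (0.8127 km), F (1.0280 km) are within range.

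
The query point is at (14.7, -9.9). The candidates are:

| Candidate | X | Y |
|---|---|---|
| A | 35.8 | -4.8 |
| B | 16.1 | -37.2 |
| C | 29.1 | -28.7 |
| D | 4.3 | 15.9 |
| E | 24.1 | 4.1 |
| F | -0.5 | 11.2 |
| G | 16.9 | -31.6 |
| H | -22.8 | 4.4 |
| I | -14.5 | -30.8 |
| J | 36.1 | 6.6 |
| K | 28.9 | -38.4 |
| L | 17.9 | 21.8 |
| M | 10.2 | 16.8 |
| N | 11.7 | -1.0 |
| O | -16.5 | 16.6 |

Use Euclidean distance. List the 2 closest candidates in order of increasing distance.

N, E

Distances from (14.7, -9.9):
A: √((21.1)² + (5.1)²) = √(445.210 + 26.010) = 21.7
B: √((1.4)² + (-27.3)²) = √(1.960 + 745.290) = 27.3
C: √((14.4)² + (-18.8)²) = √(207.360 + 353.440) = 23.7
D: √((-10.4)² + (25.8)²) = √(108.160 + 665.640) = 27.8
E: √((9.4)² + (14.0)²) = √(88.360 + 196.000) = 16.9
F: √((-15.2)² + (21.1)²) = √(231.040 + 445.210) = 26.0
G: √((2.2)² + (-21.7)²) = √(4.840 + 470.890) = 21.8
H: √((-37.5)² + (14.3)²) = √(1406.250 + 204.490) = 40.1
I: √((-29.2)² + (-20.9)²) = √(852.640 + 436.810) = 35.9
J: √((21.4)² + (16.5)²) = √(457.960 + 272.250) = 27.0
K: √((14.2)² + (-28.5)²) = √(201.640 + 812.250) = 31.8
L: √((3.2)² + (31.7)²) = √(10.240 + 1004.890) = 31.9
M: √((-4.5)² + (26.7)²) = √(20.250 + 712.890) = 27.1
N: √((-3.0)² + (8.9)²) = √(9.000 + 79.210) = 9.4
O: √((-31.2)² + (26.5)²) = √(973.440 + 702.250) = 40.9
Sorted: N (9.4) < E (16.9) < A (21.7) < G (21.8) < …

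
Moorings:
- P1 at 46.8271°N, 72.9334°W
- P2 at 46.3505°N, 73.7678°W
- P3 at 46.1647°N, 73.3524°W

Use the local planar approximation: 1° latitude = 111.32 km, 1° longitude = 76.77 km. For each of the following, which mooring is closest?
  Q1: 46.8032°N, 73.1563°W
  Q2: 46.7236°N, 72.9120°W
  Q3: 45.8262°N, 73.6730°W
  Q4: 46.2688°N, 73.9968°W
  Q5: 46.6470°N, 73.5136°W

Q1→P1; Q2→P1; Q3→P3; Q4→P2; Q5→P2

Q1 at 46.8032°N, 73.1563°W:
  P1: 17.3176 km
  P2: 68.8726 km
  P3: 72.6546 km
  → nearest: P1 (17.3176 km)
Q2 at 46.7236°N, 72.9120°W:
  P1: 11.6382 km
  P2: 77.7270 km
  P3: 70.8097 km
  → nearest: P1 (11.6382 km)
Q3 at 45.8262°N, 73.6730°W:
  P1: 125.0533 km
  P2: 58.8171 km
  P3: 45.0077 km
  → nearest: P3 (45.0077 km)
Q4 at 46.2688°N, 73.9968°W:
  P1: 102.6024 km
  P2: 19.7935 km
  P3: 50.8097 km
  → nearest: P2 (19.7935 km)
Q5 at 46.6470°N, 73.5136°W:
  P1: 48.8461 km
  P2: 38.3439 km
  P3: 55.0974 km
  → nearest: P2 (38.3439 km)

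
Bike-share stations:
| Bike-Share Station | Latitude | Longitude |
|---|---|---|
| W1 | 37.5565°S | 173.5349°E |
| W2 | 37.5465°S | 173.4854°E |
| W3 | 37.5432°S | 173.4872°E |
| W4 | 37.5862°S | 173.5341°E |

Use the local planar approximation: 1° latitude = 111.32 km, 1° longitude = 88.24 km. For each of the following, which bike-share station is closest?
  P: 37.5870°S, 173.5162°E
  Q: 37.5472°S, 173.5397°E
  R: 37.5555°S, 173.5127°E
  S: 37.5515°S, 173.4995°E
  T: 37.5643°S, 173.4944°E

P at 37.5870°S, 173.5162°E:
  W1: √((0.0305·111.32)² + (0.0187·88.24)²) = √(11.527790 + 2.722790) = 3.7750 km
  W2: √((0.0405·111.32)² + (-0.0308·88.24)²) = √(20.326212 + 7.386393) = 5.2643 km
  W3: √((0.0438·111.32)² + (-0.0290·88.24)²) = √(23.773582 + 6.548276) = 5.5065 km
  W4: √((0.0008·111.32)² + (0.0179·88.24)²) = √(0.007931 + 2.494808) = 1.5820 km
  → nearest: W4 (1.5820 km)
Q at 37.5472°S, 173.5397°E:
  W1: √((-0.0093·111.32)² + (-0.0048·88.24)²) = √(1.071796 + 0.179396) = 1.1186 km
  W2: √((0.0007·111.32)² + (-0.0543·88.24)²) = √(0.006072 + 22.957821) = 4.7921 km
  W3: √((0.0040·111.32)² + (-0.0525·88.24)²) = √(0.198274 + 21.460983) = 4.6540 km
  W4: √((-0.0390·111.32)² + (-0.0056·88.24)²) = √(18.848449 + 0.244178) = 4.3695 km
  → nearest: W1 (1.1186 km)
R at 37.5555°S, 173.5127°E:
  W1: √((-0.0010·111.32)² + (0.0222·88.24)²) = √(0.012392 + 3.837399) = 1.9621 km
  W2: √((0.0090·111.32)² + (-0.0273·88.24)²) = √(1.003764 + 5.803050) = 2.6090 km
  W3: √((0.0123·111.32)² + (-0.0255·88.24)²) = √(1.874807 + 5.063040) = 2.6340 km
  W4: √((-0.0307·111.32)² + (0.0214·88.24)²) = √(11.679470 + 3.565813) = 3.9045 km
  → nearest: W1 (1.9621 km)
S at 37.5515°S, 173.4995°E:
  W1: √((-0.0050·111.32)² + (0.0354·88.24)²) = √(0.309804 + 9.757477) = 3.1729 km
  W2: √((0.0050·111.32)² + (-0.0141·88.24)²) = √(0.309804 + 1.547994) = 1.3630 km
  W3: √((0.0083·111.32)² + (-0.0123·88.24)²) = √(0.853695 + 1.177989) = 1.4254 km
  W4: √((-0.0347·111.32)² + (0.0346·88.24)²) = √(14.921255 + 9.321444) = 4.9237 km
  → nearest: W2 (1.3630 km)
T at 37.5643°S, 173.4944°E:
  W1: √((0.0078·111.32)² + (0.0405·88.24)²) = √(0.753938 + 12.771475) = 3.6777 km
  W2: √((0.0178·111.32)² + (-0.0090·88.24)²) = √(3.926326 + 0.630690) = 2.1347 km
  W3: √((0.0211·111.32)² + (-0.0072·88.24)²) = √(5.517106 + 0.403642) = 2.4333 km
  W4: √((-0.0219·111.32)² + (0.0397·88.24)²) = √(5.943395 + 12.271906) = 4.2679 km
  → nearest: W2 (2.1347 km)

P→W4; Q→W1; R→W1; S→W2; T→W2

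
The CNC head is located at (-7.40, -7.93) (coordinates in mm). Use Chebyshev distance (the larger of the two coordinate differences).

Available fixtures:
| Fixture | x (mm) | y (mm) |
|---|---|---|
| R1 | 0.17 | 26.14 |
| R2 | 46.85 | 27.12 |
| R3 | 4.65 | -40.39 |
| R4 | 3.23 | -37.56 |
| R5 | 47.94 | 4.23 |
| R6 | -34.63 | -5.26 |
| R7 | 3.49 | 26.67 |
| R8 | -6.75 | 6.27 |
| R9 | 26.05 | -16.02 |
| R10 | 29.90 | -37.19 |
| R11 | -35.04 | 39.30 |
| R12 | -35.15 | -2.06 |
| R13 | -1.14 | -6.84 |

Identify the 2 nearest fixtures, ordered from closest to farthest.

Distances from (-7.40, -7.93):
R1: 34.07 mm
R2: 54.25 mm
R3: 32.46 mm
R4: 29.63 mm
R5: 55.34 mm
R6: 27.23 mm
R7: 34.60 mm
R8: 14.20 mm
R9: 33.45 mm
R10: 37.30 mm
R11: 47.23 mm
R12: 27.75 mm
R13: 6.26 mm
Sorted: R13 (6.26 mm) < R8 (14.20 mm) < R6 (27.23 mm) < R12 (27.75 mm) < …

R13, R8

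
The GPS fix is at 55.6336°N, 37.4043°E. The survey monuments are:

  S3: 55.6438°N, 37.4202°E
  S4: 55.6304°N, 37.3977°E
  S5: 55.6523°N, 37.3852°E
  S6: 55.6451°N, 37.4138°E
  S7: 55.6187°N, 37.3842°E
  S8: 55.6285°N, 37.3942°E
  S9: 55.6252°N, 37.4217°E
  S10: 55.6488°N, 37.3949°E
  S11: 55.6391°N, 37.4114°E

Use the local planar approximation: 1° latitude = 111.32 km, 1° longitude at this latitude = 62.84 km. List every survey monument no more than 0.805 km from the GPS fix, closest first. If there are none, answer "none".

Distances from 55.6336°N, 37.4043°E:
S3: √((0.0102·111.32)² + (0.0159·62.84)²) = √(1.289278 + 0.998313) = 1.5125 km
S4: √((-0.0032·111.32)² + (-0.0066·62.84)²) = √(0.126896 + 0.172013) = 0.5467 km
S5: √((0.0187·111.32)² + (-0.0191·62.84)²) = √(4.333408 + 1.440586) = 2.4029 km
S6: √((0.0115·111.32)² + (0.0095·62.84)²) = √(1.638861 + 0.356385) = 1.4125 km
S7: √((-0.0149·111.32)² + (-0.0201·62.84)²) = √(2.751180 + 1.595381) = 2.0848 km
S8: √((-0.0051·111.32)² + (-0.0101·62.84)²) = √(0.322320 + 0.402824) = 0.8516 km
S9: √((-0.0084·111.32)² + (0.0174·62.84)²) = √(0.874390 + 1.195559) = 1.4387 km
S10: √((0.0152·111.32)² + (-0.0094·62.84)²) = √(2.863081 + 0.348922) = 1.7922 km
S11: √((0.0055·111.32)² + (0.0071·62.84)²) = √(0.374862 + 0.199062) = 0.7576 km
Threshold 0.805 km: S4 (0.5467 km), S11 (0.7576 km) are within range.

S4, S11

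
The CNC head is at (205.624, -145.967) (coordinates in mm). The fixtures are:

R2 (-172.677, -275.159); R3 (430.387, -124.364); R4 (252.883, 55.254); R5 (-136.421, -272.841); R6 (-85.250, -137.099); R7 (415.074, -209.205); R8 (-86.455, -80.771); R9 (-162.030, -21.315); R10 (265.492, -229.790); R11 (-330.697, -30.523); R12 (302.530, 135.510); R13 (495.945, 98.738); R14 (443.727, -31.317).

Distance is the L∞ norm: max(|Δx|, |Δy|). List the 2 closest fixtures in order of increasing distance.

R10, R4

Distances from (205.624, -145.967):
R2: max(|-378.301|, |-129.192|) = 378.301 mm
R3: max(|224.763|, |21.603|) = 224.763 mm
R4: max(|47.259|, |201.221|) = 201.221 mm
R5: max(|-342.045|, |-126.874|) = 342.045 mm
R6: max(|-290.874|, |8.868|) = 290.874 mm
R7: max(|209.450|, |-63.238|) = 209.450 mm
R8: max(|-292.079|, |65.196|) = 292.079 mm
R9: max(|-367.654|, |124.652|) = 367.654 mm
R10: max(|59.868|, |-83.823|) = 83.823 mm
R11: max(|-536.321|, |115.444|) = 536.321 mm
R12: max(|96.906|, |281.477|) = 281.477 mm
R13: max(|290.321|, |244.705|) = 290.321 mm
R14: max(|238.103|, |114.650|) = 238.103 mm
Sorted: R10 (83.823 mm) < R4 (201.221 mm) < R7 (209.450 mm) < R3 (224.763 mm) < …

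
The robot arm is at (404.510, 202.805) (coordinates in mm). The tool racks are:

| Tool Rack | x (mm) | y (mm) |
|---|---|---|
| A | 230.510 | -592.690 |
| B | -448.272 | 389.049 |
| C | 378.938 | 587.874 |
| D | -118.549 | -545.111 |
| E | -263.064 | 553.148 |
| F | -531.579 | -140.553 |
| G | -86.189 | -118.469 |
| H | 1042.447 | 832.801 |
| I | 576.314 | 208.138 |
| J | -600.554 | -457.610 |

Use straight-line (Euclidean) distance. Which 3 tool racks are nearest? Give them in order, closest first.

I, C, G

Distances from (404.510, 202.805):
A: 814.302 mm
B: 872.883 mm
C: 385.917 mm
D: 912.671 mm
E: 753.920 mm
F: 997.074 mm
G: 586.517 mm
H: 896.582 mm
I: 171.887 mm
J: 1202.623 mm
Sorted: I (171.887 mm) < C (385.917 mm) < G (586.517 mm) < E (753.920 mm) < A (814.302 mm) < …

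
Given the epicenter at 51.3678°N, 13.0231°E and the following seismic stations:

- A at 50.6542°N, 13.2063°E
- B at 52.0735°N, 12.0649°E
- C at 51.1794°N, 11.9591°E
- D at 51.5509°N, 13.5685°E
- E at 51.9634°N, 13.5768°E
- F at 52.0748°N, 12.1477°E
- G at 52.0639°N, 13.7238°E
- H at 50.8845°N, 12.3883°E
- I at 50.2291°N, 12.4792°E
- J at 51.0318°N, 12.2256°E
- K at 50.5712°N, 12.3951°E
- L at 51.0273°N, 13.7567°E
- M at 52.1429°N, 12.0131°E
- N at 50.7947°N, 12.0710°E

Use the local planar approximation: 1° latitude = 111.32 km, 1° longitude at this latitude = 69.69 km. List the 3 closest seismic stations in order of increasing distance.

Distances from 51.3678°N, 13.0231°E:
A: √((-0.7136·111.32)² + (0.1832·69.69)²) = √(6310.388218 + 163.001600) = 80.4574 km
B: √((0.7057·111.32)² + (-0.9582·69.69)²) = √(6171.441693 + 4459.162120) = 103.1048 km
C: √((-0.1884·111.32)² + (-1.0640·69.69)²) = √(439.853642 + 5498.246228) = 77.0591 km
D: √((0.1831·111.32)² + (0.5454·69.69)²) = √(415.454133 + 1444.678456) = 43.1293 km
E: √((0.5956·111.32)² + (0.5537·69.69)²) = √(4395.980664 + 1488.983812) = 76.7135 km
F: √((0.7070·111.32)² + (-0.8754·69.69)²) = √(6194.199986 + 3721.808416) = 99.5792 km
G: √((0.6961·111.32)² + (0.7007·69.69)²) = √(6004.677163 + 2384.543031) = 91.5927 km
H: √((-0.4833·111.32)² + (-0.6348·69.69)²) = √(2894.542867 + 1957.107878) = 69.6538 km
I: √((-1.1387·111.32)² + (-0.5439·69.69)²) = √(16068.118896 + 1436.742857) = 132.3059 km
J: √((-0.3360·111.32)² + (-0.7975·69.69)²) = √(1399.023308 + 3088.889074) = 66.9919 km
K: √((-0.7966·111.32)² + (-0.6280·69.69)²) = √(7863.701135 + 1915.403235) = 98.8894 km
L: √((-0.3405·111.32)² + (0.7336·69.69)²) = √(1436.748088 + 2613.723089) = 63.6433 km
M: √((0.7751·111.32)² + (-1.0100·69.69)²) = √(7444.951435 + 4954.315692) = 111.3520 km
N: √((-0.5731·111.32)² + (-0.9521·69.69)²) = √(4070.119985 + 4402.567866) = 92.0472 km
Sorted: D (43.1293 km) < L (63.6433 km) < J (66.9919 km) < H (69.6538 km) < E (76.7135 km) < …

D, L, J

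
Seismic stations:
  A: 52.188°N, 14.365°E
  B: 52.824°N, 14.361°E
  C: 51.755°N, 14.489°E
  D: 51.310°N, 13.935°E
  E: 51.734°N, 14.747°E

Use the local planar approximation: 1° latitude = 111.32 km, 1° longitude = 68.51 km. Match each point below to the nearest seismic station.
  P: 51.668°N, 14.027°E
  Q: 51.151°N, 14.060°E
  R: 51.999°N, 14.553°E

P→C; Q→D; R→A

P at 51.668°N, 14.027°E:
  A: √((0.520·111.32)² + (0.338·68.51)²) = √(3350.83530 + 536.21793) = 62.346 km
  B: √((1.156·111.32)² + (0.334·68.51)²) = √(16560.06601 + 523.60148) = 130.705 km
  C: √((0.087·111.32)² + (0.462·68.51)²) = √(93.79613 + 1001.82505) = 33.100 km
  D: √((-0.358·111.32)² + (-0.092·68.51)²) = √(1588.22654 + 39.72680) = 40.348 km
  E: √((0.066·111.32)² + (0.720·68.51)²) = √(53.98017 + 2433.17266) = 49.871 km
  → nearest: C (33.100 km)
Q at 51.151°N, 14.060°E:
  A: √((1.037·111.32)² + (0.305·68.51)²) = √(13326.12578 + 436.62401) = 117.315 km
  B: √((1.673·111.32)² + (0.301·68.51)²) = √(34684.72674 + 425.24667) = 187.377 km
  C: √((0.604·111.32)² + (0.429·68.51)²) = √(4520.85182 + 863.81854) = 73.380 km
  D: √((0.159·111.32)² + (-0.125·68.51)²) = √(313.28575 + 73.33781) = 19.663 km
  E: √((0.583·111.32)² + (0.687·68.51)²) = √(4211.95289 + 2215.24318) = 80.170 km
  → nearest: D (19.663 km)
R at 51.999°N, 14.553°E:
  A: √((0.189·111.32)² + (-0.188·68.51)²) = √(442.65972 + 165.89131) = 24.669 km
  B: √((0.825·111.32)² + (-0.192·68.51)²) = √(8434.40192 + 173.02561) = 92.776 km
  C: √((-0.244·111.32)² + (-0.064·68.51)²) = √(737.77859 + 19.22507) = 27.514 km
  D: √((-0.689·111.32)² + (-0.618·68.51)²) = √(5882.81023 + 1792.60616) = 87.609 km
  E: √((-0.265·111.32)² + (0.194·68.51)²) = √(870.23820 + 176.64909) = 32.356 km
  → nearest: A (24.669 km)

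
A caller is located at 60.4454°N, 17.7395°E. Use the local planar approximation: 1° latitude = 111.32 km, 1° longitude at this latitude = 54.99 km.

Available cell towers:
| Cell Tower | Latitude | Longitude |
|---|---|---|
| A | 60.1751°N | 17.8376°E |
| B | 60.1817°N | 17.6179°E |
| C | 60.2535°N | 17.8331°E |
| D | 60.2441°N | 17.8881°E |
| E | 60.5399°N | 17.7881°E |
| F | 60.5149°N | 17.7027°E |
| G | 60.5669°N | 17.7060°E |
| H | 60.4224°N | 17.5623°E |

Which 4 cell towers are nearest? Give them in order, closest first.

Distances from 60.4454°N, 17.7395°E:
A: √((-0.2703·111.32)² + (0.0981·54.99)²) = √(905.395823 + 29.100835) = 30.5695 km
B: √((-0.2637·111.32)² + (-0.1216·54.99)²) = √(861.720957 + 44.713080) = 30.1070 km
C: √((-0.1919·111.32)² + (0.0936·54.99)²) = √(456.348203 + 26.492268) = 21.9736 km
D: √((-0.2013·111.32)² + (0.1486·54.99)²) = √(502.150553 + 66.773641) = 23.8521 km
E: √((0.0945·111.32)² + (0.0486·54.99)²) = √(110.664930 + 7.142331) = 10.8539 km
F: √((0.0695·111.32)² + (-0.0368·54.99)²) = √(59.857146 + 4.095086) = 7.9970 km
G: √((0.1215·111.32)² + (-0.0335·54.99)²) = √(182.935904 + 3.393572) = 13.6503 km
H: √((-0.0230·111.32)² + (-0.1772·54.99)²) = √(6.555443 + 94.949979) = 10.0750 km
Sorted: F (7.9970 km) < H (10.0750 km) < E (10.8539 km) < G (13.6503 km) < C (21.9736 km) < D (23.8521 km) < …

F, H, E, G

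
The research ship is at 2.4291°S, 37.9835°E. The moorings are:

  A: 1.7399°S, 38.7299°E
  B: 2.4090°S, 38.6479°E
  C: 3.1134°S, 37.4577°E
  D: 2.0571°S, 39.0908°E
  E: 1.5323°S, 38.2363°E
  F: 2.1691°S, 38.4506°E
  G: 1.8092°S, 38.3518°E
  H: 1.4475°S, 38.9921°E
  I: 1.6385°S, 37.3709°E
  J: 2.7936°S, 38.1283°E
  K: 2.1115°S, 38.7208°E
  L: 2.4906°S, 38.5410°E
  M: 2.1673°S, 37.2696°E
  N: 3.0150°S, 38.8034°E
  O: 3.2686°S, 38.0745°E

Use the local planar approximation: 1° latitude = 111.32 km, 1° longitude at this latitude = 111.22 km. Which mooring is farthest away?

Distances from 2.4291°S, 37.9835°E:
A: √((0.6892·111.32)² + (0.7464·111.22)²) = √(5886.226002 + 6891.425141) = 113.0383 km
B: √((0.0201·111.32)² + (0.6644·111.22)²) = √(5.006549 + 5460.407180) = 73.9284 km
C: √((-0.6843·111.32)² + (-0.5258·111.22)²) = √(5802.825025 + 3419.849113) = 96.0348 km
D: √((0.3720·111.32)² + (1.1073·111.22)²) = √(1714.874234 + 15166.884563) = 129.9298 km
E: √((0.8968·111.32)² + (0.2528·111.22)²) = √(9966.383499 + 790.532849) = 103.7156 km
F: √((0.2600·111.32)² + (0.4671·111.22)²) = √(837.708826 + 2698.892063) = 59.4693 km
G: √((0.6199·111.32)² + (0.3683·111.22)²) = √(4762.003037 + 1677.912151) = 80.2491 km
H: √((0.9816·111.32)² + (1.0086·111.22)²) = √(11940.307043 + 12583.565357) = 156.6010 km
I: √((0.7906·111.32)² + (-0.6126·111.22)²) = √(7745.688284 + 4642.156380) = 111.3007 km
J: √((-0.3645·111.32)² + (0.1448·111.22)²) = √(1646.423137 + 259.359945) = 43.6553 km
K: √((0.3176·111.32)² + (0.7373·111.22)²) = √(1249.992430 + 6724.410990) = 89.2995 km
L: √((-0.0615·111.32)² + (0.5575·111.22)²) = √(46.870181 + 3844.638627) = 62.3820 km
M: √((0.2618·111.32)² + (-0.7139·111.22)²) = √(849.348022 + 6304.353330) = 84.5796 km
N: √((-0.5859·111.32)² + (0.8199·111.22)²) = √(4253.959896 + 8315.484422) = 112.1135 km
O: √((-0.8395·111.32)² + (0.0910·111.22)²) = √(8733.489376 + 102.435046) = 93.9996 km
Maximum: H at 156.6010 km.

H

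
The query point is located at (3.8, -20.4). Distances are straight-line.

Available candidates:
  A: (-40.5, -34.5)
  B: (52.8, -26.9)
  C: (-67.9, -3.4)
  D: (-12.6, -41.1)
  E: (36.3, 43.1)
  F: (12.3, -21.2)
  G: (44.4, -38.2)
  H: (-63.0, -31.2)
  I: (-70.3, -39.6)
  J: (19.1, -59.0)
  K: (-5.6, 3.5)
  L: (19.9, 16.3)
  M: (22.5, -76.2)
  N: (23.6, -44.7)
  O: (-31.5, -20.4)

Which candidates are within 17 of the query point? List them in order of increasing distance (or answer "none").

F

Distances from (3.8, -20.4):
A: √((-44.3)² + (-14.1)²) = √(1962.490 + 198.810) = 46.5
B: √((49.0)² + (-6.5)²) = √(2401.000 + 42.250) = 49.4
C: √((-71.7)² + (17.0)²) = √(5140.890 + 289.000) = 73.7
D: √((-16.4)² + (-20.7)²) = √(268.960 + 428.490) = 26.4
E: √((32.5)² + (63.5)²) = √(1056.250 + 4032.250) = 71.3
F: √((8.5)² + (-0.8)²) = √(72.250 + 0.640) = 8.5
G: √((40.6)² + (-17.8)²) = √(1648.360 + 316.840) = 44.3
H: √((-66.8)² + (-10.8)²) = √(4462.240 + 116.640) = 67.7
I: √((-74.1)² + (-19.2)²) = √(5490.810 + 368.640) = 76.5
J: √((15.3)² + (-38.6)²) = √(234.090 + 1489.960) = 41.5
K: √((-9.4)² + (23.9)²) = √(88.360 + 571.210) = 25.7
L: √((16.1)² + (36.7)²) = √(259.210 + 1346.890) = 40.1
M: √((18.7)² + (-55.8)²) = √(349.690 + 3113.640) = 58.9
N: √((19.8)² + (-24.3)²) = √(392.040 + 590.490) = 31.3
O: √((-35.3)² + (0.0)²) = √(1246.090 + 0.000) = 35.3
Threshold 17: F (8.5) is within range.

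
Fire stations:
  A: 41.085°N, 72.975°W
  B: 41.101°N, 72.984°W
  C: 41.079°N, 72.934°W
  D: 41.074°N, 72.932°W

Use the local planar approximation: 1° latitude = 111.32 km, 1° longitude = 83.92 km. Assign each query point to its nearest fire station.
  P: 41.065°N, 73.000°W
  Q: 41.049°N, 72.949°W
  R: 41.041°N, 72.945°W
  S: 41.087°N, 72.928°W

P at 41.065°N, 73.000°W:
  A: 3.059 km
  B: 4.226 km
  C: 5.754 km
  D: 5.794 km
  → nearest: A (3.059 km)
Q at 41.049°N, 72.949°W:
  A: 4.563 km
  B: 6.491 km
  C: 3.569 km
  D: 3.127 km
  → nearest: D (3.127 km)
R at 41.041°N, 72.945°W:
  A: 5.507 km
  B: 7.438 km
  C: 4.330 km
  D: 3.832 km
  → nearest: D (3.832 km)
S at 41.087°N, 72.928°W:
  A: 3.951 km
  B: 4.951 km
  C: 1.023 km
  D: 1.486 km
  → nearest: C (1.023 km)

P→A; Q→D; R→D; S→C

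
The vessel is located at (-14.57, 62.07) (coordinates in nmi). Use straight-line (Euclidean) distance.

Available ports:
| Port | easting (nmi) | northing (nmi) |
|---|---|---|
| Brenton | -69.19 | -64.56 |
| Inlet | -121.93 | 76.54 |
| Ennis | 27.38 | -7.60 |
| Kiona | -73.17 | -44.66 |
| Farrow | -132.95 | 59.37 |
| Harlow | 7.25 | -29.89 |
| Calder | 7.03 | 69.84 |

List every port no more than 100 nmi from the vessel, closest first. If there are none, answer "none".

Calder, Ennis, Harlow

Distances from (-14.57, 62.07):
Brenton: √((-54.62)² + (-126.63)²) = √(2983.3444 + 16035.1569) = 137.91 nmi
Inlet: √((-107.36)² + (14.47)²) = √(11526.1696 + 209.3809) = 108.33 nmi
Ennis: √((41.95)² + (-69.67)²) = √(1759.8025 + 4853.9089) = 81.32 nmi
Kiona: √((-58.60)² + (-106.73)²) = √(3433.9600 + 11391.2929) = 121.76 nmi
Farrow: √((-118.38)² + (-2.70)²) = √(14013.8244 + 7.2900) = 118.41 nmi
Harlow: √((21.82)² + (-91.96)²) = √(476.1124 + 8456.6416) = 94.51 nmi
Calder: √((21.60)² + (7.77)²) = √(466.5600 + 60.3729) = 22.96 nmi
Threshold 100 nmi: Calder (22.96 nmi), Ennis (81.32 nmi), Harlow (94.51 nmi) are within range.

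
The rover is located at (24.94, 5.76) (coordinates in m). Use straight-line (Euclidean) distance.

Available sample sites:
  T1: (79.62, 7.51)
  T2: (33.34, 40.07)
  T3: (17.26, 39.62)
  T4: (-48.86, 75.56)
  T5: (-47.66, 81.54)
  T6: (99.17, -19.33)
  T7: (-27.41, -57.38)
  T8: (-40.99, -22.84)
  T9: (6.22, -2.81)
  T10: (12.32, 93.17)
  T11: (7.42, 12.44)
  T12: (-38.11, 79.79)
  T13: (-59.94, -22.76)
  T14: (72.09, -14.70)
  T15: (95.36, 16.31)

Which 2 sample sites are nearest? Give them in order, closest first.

Distances from (24.94, 5.76):
T1: 54.71 m
T2: 35.32 m
T3: 34.72 m
T4: 101.58 m
T5: 104.94 m
T6: 78.36 m
T7: 82.02 m
T8: 71.87 m
T9: 20.59 m
T10: 88.32 m
T11: 18.75 m
T12: 97.24 m
T13: 89.54 m
T14: 51.40 m
T15: 71.21 m
Sorted: T11 (18.75 m) < T9 (20.59 m) < T3 (34.72 m) < T2 (35.32 m) < …

T11, T9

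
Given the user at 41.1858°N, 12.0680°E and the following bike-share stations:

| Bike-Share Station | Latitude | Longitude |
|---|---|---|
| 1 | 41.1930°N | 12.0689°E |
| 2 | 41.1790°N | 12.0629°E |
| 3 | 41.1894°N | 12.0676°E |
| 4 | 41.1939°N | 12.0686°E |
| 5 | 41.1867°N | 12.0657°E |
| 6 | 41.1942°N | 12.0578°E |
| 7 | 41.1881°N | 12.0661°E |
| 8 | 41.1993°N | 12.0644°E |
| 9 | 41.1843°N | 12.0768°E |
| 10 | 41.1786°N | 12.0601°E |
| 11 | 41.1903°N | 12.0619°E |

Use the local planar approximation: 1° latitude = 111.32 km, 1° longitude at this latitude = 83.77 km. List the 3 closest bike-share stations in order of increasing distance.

5, 7, 3

Distances from 41.1858°N, 12.0680°E:
1: 0.8050 km
2: 0.8692 km
3: 0.4022 km
4: 0.9031 km
5: 0.2172 km
6: 1.2667 km
7: 0.3015 km
8: 1.5328 km
9: 0.7559 km
10: 1.0394 km
11: 0.7156 km
Sorted: 5 (0.2172 km) < 7 (0.3015 km) < 3 (0.4022 km) < 11 (0.7156 km) < 9 (0.7559 km) < …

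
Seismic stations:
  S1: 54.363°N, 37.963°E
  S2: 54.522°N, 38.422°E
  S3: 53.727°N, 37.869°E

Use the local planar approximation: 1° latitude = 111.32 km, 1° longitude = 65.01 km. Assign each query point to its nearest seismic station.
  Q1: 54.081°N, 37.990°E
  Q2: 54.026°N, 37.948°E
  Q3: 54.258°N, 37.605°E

Q1→S1; Q2→S3; Q3→S1

Q1 at 54.081°N, 37.990°E:
  S1: √((0.282·111.32)² + (-0.027·65.01)²) = √(985.47273 + 3.08097) = 31.441 km
  S2: √((0.441·111.32)² + (0.432·65.01)²) = √(2410.03625 + 788.72903) = 56.558 km
  S3: √((-0.354·111.32)² + (-0.121·65.01)²) = √(1552.93372 + 61.87726) = 40.185 km
  → nearest: S1 (31.441 km)
Q2 at 54.026°N, 37.948°E:
  S1: √((0.337·111.32)² + (0.015·65.01)²) = √(1407.36322 + 0.95092) = 37.528 km
  S2: √((0.496·111.32)² + (0.474·65.01)²) = √(3048.66530 + 949.54820) = 63.231 km
  S3: √((-0.299·111.32)² + (-0.079·65.01)²) = √(1107.86992 + 26.37634) = 33.679 km
  → nearest: S3 (33.679 km)
Q3 at 54.258°N, 37.605°E:
  S1: √((0.105·111.32)² + (0.358·65.01)²) = √(136.62337 + 541.65953) = 26.044 km
  S2: √((0.264·111.32)² + (0.817·65.01)²) = √(863.68276 + 2821.00883) = 60.702 km
  S3: √((-0.531·111.32)² + (0.264·65.01)²) = √(3494.10086 + 294.55621) = 61.552 km
  → nearest: S1 (26.044 km)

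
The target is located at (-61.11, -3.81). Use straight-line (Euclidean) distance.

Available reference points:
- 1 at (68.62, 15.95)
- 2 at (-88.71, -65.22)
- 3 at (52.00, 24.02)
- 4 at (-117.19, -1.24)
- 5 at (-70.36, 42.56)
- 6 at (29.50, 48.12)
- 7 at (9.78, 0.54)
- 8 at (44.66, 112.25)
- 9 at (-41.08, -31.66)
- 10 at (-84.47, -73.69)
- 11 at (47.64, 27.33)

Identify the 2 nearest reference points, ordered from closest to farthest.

Distances from (-61.11, -3.81):
1: 131.23
2: 67.33
3: 116.48
4: 56.14
5: 47.28
6: 104.44
7: 71.02
8: 157.03
9: 34.30
10: 73.68
11: 113.12
Sorted: 9 (34.30) < 5 (47.28) < 4 (56.14) < 2 (67.33) < …

9, 5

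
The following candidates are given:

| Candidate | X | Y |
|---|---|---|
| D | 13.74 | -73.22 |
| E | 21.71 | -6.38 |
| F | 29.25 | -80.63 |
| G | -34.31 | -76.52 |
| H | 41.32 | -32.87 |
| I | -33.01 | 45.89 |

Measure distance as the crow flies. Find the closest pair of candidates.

D and F

Pairwise distances:
D–E: 67.31
D–F: 17.19
D–G: 48.16
D–H: 48.88
D–I: 127.96
E–F: 74.63
E–G: 89.77
E–H: 32.96
E–I: 75.67
F–G: 63.69
F–H: 49.26
F–I: 141.01
G–H: 87.32
G–I: 122.42
H–I: 108.30
Closest pair: D–F at 17.19.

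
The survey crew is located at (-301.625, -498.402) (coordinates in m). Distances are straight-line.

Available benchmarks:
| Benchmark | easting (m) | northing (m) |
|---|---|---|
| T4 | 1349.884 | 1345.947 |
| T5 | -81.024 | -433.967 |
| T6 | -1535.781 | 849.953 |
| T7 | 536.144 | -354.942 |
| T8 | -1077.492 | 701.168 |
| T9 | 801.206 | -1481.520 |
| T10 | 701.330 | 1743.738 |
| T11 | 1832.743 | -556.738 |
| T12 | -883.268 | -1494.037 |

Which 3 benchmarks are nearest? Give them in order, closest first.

Distances from (-301.625, -498.402):
T4: 2475.703 m
T5: 229.819 m
T6: 1827.896 m
T7: 849.963 m
T8: 1428.614 m
T9: 1477.416 m
T10: 2456.239 m
T11: 2135.165 m
T12: 1153.082 m
Sorted: T5 (229.819 m) < T7 (849.963 m) < T12 (1153.082 m) < T8 (1428.614 m) < T9 (1477.416 m) < …

T5, T7, T12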